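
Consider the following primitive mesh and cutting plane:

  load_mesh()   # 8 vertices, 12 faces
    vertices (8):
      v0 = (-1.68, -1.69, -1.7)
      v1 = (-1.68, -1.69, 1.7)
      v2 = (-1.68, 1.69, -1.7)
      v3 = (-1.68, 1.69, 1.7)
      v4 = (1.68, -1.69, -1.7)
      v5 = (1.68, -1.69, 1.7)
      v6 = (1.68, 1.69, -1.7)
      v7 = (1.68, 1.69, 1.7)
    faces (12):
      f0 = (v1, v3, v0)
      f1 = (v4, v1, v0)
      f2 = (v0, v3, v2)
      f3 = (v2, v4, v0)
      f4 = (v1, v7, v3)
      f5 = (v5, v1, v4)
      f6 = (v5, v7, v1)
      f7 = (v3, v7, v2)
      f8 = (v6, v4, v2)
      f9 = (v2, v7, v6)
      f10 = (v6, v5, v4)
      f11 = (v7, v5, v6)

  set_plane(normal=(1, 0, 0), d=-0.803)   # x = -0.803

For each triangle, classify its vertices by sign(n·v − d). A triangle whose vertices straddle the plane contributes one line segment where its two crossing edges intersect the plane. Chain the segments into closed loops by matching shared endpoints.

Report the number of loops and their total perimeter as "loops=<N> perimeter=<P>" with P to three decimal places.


loops=1 perimeter=13.560

Straddling triangles (8 of 12):
  (v4,v1,v0) [+--] → (-0.803, -1.69, 0.81256)–(-0.803, -1.69, -1.7)  len=2.5126
  (v2,v4,v0) [-+-] → (-0.803, 0.80778, -1.7)–(-0.803, -1.69, -1.7)  len=2.4978
  (v1,v7,v3) [-+-] → (-0.803, -0.80778, 1.7)–(-0.803, 1.69, 1.7)  len=2.4978
  (v5,v1,v4) [+-+] → (-0.803, -1.69, 1.7)–(-0.803, -1.69, 0.81256)  len=0.8874
  (v5,v7,v1) [++-] → (-0.803, -0.80778, 1.7)–(-0.803, -1.69, 1.7)  len=0.8822
  (v3,v7,v2) [-+-] → (-0.803, 1.69, 1.7)–(-0.803, 1.69, -0.81256)  len=2.5126
  (v6,v4,v2) [++-] → (-0.803, 0.80778, -1.7)–(-0.803, 1.69, -1.7)  len=0.8822
  (v2,v7,v6) [-++] → (-0.803, 1.69, -0.81256)–(-0.803, 1.69, -1.7)  len=0.8874

Chained into 1 loop(s):
  loop 1: 8 segments, perimeter = 13.5600
Total perimeter = 13.560


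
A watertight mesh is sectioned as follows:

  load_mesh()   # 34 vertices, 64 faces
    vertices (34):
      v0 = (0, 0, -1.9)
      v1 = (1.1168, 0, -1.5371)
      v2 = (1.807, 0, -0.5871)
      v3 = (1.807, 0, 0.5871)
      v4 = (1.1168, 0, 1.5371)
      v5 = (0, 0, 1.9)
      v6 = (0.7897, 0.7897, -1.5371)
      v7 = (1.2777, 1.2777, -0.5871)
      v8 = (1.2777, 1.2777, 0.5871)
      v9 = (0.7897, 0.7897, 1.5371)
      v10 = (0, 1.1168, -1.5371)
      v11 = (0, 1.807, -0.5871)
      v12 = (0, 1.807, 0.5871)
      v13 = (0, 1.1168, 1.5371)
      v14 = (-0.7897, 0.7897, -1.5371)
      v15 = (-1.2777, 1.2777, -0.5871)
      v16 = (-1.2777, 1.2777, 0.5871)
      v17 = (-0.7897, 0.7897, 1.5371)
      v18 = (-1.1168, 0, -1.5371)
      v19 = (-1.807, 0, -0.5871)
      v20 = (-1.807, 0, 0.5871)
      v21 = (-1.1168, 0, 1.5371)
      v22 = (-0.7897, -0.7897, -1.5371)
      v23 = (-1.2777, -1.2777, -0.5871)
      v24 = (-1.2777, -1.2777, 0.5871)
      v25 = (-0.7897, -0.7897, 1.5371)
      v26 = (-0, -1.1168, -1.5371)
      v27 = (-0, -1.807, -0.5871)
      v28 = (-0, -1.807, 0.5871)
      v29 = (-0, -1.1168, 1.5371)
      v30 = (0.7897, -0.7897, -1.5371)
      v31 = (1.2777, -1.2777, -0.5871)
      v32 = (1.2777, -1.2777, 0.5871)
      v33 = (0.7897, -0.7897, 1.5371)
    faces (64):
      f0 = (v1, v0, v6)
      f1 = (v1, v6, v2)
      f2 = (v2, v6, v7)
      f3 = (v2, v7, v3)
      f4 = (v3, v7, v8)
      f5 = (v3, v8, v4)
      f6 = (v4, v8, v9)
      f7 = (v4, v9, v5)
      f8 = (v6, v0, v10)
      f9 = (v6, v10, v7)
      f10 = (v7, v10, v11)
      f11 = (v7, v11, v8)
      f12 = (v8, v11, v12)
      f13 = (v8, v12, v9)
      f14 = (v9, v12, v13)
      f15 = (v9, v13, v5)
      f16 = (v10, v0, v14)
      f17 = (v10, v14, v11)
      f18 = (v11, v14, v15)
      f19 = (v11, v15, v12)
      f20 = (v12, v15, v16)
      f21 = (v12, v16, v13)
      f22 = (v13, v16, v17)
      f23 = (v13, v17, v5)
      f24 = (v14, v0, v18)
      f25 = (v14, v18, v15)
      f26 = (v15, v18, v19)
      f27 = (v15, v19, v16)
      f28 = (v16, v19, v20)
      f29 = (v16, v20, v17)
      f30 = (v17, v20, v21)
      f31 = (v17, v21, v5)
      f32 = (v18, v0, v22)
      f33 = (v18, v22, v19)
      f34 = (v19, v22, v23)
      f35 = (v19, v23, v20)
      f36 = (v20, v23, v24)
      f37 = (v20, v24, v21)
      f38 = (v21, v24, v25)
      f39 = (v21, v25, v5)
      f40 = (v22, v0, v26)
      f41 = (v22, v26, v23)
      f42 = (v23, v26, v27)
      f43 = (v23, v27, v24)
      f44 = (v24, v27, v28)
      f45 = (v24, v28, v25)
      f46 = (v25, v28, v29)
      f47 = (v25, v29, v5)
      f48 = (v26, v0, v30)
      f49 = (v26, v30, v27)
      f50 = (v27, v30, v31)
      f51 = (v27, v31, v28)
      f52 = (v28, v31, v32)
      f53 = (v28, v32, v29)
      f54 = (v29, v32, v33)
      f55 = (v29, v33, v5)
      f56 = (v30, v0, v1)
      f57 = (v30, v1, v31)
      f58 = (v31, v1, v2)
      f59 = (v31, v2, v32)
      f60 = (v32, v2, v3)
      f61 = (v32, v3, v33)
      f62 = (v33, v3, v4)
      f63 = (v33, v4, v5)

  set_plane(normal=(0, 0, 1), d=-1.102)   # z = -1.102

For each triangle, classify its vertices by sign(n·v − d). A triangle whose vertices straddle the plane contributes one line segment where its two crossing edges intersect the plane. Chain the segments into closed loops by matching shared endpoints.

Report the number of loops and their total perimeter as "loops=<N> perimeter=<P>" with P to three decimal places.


loops=1 perimeter=8.774

Straddling triangles (16 of 64):
  (v1,v6,v2) [--+] → (1.25562, 0.428017, -1.102)–(1.43291, 0, -1.102)  len=0.4633
  (v2,v6,v7) [+-+] → (1.25562, 0.428017, -1.102)–(1.0132, 1.0132, -1.102)  len=0.6334
  (v6,v10,v7) [--+] → (0.585187, 1.19049, -1.102)–(1.0132, 1.0132, -1.102)  len=0.4633
  (v7,v10,v11) [+-+] → (0.585187, 1.19049, -1.102)–(0, 1.43291, -1.102)  len=0.6334
  (v10,v14,v11) [--+] → (-0.428017, 1.25562, -1.102)–(0, 1.43291, -1.102)  len=0.4633
  (v11,v14,v15) [+-+] → (-0.428017, 1.25562, -1.102)–(-1.0132, 1.0132, -1.102)  len=0.6334
  (v14,v18,v15) [--+] → (-1.19049, 0.585187, -1.102)–(-1.0132, 1.0132, -1.102)  len=0.4633
  (v15,v18,v19) [+-+] → (-1.19049, 0.585187, -1.102)–(-1.43291, 0, -1.102)  len=0.6334
  (v18,v22,v19) [--+] → (-1.25562, -0.428017, -1.102)–(-1.43291, 0, -1.102)  len=0.4633
  (v19,v22,v23) [+-+] → (-1.25562, -0.428017, -1.102)–(-1.0132, -1.0132, -1.102)  len=0.6334
  (v22,v26,v23) [--+] → (-0.585187, -1.19049, -1.102)–(-1.0132, -1.0132, -1.102)  len=0.4633
  (v23,v26,v27) [+-+] → (-0.585187, -1.19049, -1.102)–(0, -1.43291, -1.102)  len=0.6334
  (v26,v30,v27) [--+] → (0.428017, -1.25562, -1.102)–(0, -1.43291, -1.102)  len=0.4633
  (v27,v30,v31) [+-+] → (0.428017, -1.25562, -1.102)–(1.0132, -1.0132, -1.102)  len=0.6334
  (v30,v1,v31) [--+] → (1.19049, -0.585187, -1.102)–(1.0132, -1.0132, -1.102)  len=0.4633
  (v31,v1,v2) [+-+] → (1.19049, -0.585187, -1.102)–(1.43291, 0, -1.102)  len=0.6334

Chained into 1 loop(s):
  loop 1: 16 segments, perimeter = 8.7735
Total perimeter = 8.774


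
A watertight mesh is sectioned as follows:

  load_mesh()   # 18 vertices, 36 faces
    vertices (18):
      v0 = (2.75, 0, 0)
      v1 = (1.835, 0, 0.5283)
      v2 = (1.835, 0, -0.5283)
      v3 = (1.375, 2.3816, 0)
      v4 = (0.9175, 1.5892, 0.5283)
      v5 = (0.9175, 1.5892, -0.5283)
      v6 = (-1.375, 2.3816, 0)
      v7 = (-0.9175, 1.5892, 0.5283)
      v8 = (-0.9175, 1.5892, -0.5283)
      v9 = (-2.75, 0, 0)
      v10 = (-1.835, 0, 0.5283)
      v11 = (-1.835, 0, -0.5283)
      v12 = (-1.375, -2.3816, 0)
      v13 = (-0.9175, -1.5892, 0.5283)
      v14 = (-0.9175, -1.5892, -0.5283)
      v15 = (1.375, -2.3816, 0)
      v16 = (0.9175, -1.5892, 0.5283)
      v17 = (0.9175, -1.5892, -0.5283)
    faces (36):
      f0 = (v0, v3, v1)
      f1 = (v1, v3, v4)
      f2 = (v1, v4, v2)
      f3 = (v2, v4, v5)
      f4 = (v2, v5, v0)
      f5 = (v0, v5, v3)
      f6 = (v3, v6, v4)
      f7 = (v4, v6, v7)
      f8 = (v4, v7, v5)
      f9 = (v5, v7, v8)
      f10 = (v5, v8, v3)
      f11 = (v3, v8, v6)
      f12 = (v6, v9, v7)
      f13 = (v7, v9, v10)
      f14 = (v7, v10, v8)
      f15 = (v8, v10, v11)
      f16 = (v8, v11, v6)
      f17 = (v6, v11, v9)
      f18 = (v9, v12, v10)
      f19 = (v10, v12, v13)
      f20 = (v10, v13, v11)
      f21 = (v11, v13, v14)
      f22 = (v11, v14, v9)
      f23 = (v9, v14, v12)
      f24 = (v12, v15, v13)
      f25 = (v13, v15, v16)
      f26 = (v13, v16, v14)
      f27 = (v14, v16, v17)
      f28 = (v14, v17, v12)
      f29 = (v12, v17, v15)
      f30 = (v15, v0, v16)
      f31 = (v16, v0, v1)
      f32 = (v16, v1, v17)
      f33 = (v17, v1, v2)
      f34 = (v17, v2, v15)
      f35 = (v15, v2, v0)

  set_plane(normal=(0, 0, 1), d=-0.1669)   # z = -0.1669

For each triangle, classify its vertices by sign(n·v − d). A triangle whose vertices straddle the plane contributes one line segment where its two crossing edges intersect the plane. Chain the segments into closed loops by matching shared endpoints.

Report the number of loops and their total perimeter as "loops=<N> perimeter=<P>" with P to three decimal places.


Straddling triangles (24 of 36):
  (v1,v4,v2) [++-] → (1.52118, 0.543571, -0.1669)–(1.835, 0, -0.1669)  len=0.6277
  (v2,v4,v5) [-+-] → (1.52118, 0.543571, -0.1669)–(0.9175, 1.5892, -0.1669)  len=1.2074
  (v2,v5,v0) [--+] → (2.17108, 0.502058, -0.1669)–(2.46093, 0, -0.1669)  len=0.5797
  (v0,v5,v3) [+-+] → (2.17108, 0.502058, -0.1669)–(1.23047, 2.13127, -0.1669)  len=1.8812
  (v4,v7,v5) [++-] → (0.289856, 1.5892, -0.1669)–(0.9175, 1.5892, -0.1669)  len=0.6276
  (v5,v7,v8) [-+-] → (0.289856, 1.5892, -0.1669)–(-0.9175, 1.5892, -0.1669)  len=1.2074
  (v5,v8,v3) [--+] → (0.650756, 2.13127, -0.1669)–(1.23047, 2.13127, -0.1669)  len=0.5797
  (v3,v8,v6) [+-+] → (0.650756, 2.13127, -0.1669)–(-1.23047, 2.13127, -0.1669)  len=1.8812
  (v7,v10,v8) [++-] → (-1.23132, 1.04563, -0.1669)–(-0.9175, 1.5892, -0.1669)  len=0.6277
  (v8,v10,v11) [-+-] → (-1.23132, 1.04563, -0.1669)–(-1.835, 0, -0.1669)  len=1.2074
  (v8,v11,v6) [--+] → (-1.52032, 1.62921, -0.1669)–(-1.23047, 2.13127, -0.1669)  len=0.5797
  (v6,v11,v9) [+-+] → (-1.52032, 1.62921, -0.1669)–(-2.46093, 0, -0.1669)  len=1.8812
  (v10,v13,v11) [++-] → (-1.52118, -0.543571, -0.1669)–(-1.835, 0, -0.1669)  len=0.6277
  (v11,v13,v14) [-+-] → (-1.52118, -0.543571, -0.1669)–(-0.9175, -1.5892, -0.1669)  len=1.2074
  (v11,v14,v9) [--+] → (-2.17108, -0.502058, -0.1669)–(-2.46093, 0, -0.1669)  len=0.5797
  (v9,v14,v12) [+-+] → (-2.17108, -0.502058, -0.1669)–(-1.23047, -2.13127, -0.1669)  len=1.8812
  (v13,v16,v14) [++-] → (-0.289856, -1.5892, -0.1669)–(-0.9175, -1.5892, -0.1669)  len=0.6276
  (v14,v16,v17) [-+-] → (-0.289856, -1.5892, -0.1669)–(0.9175, -1.5892, -0.1669)  len=1.2074
  (v14,v17,v12) [--+] → (-0.650756, -2.13127, -0.1669)–(-1.23047, -2.13127, -0.1669)  len=0.5797
  (v12,v17,v15) [+-+] → (-0.650756, -2.13127, -0.1669)–(1.23047, -2.13127, -0.1669)  len=1.8812
  (v16,v1,v17) [++-] → (1.23132, -1.04563, -0.1669)–(0.9175, -1.5892, -0.1669)  len=0.6277
  (v17,v1,v2) [-+-] → (1.23132, -1.04563, -0.1669)–(1.835, 0, -0.1669)  len=1.2074
  (v17,v2,v15) [--+] → (1.52032, -1.62921, -0.1669)–(1.23047, -2.13127, -0.1669)  len=0.5797
  (v15,v2,v0) [+-+] → (1.52032, -1.62921, -0.1669)–(2.46093, 0, -0.1669)  len=1.8812

Chained into 2 loop(s):
  loop 1: 12 segments, perimeter = 11.0102
  loop 2: 12 segments, perimeter = 14.7657
Total perimeter = 25.776

loops=2 perimeter=25.776


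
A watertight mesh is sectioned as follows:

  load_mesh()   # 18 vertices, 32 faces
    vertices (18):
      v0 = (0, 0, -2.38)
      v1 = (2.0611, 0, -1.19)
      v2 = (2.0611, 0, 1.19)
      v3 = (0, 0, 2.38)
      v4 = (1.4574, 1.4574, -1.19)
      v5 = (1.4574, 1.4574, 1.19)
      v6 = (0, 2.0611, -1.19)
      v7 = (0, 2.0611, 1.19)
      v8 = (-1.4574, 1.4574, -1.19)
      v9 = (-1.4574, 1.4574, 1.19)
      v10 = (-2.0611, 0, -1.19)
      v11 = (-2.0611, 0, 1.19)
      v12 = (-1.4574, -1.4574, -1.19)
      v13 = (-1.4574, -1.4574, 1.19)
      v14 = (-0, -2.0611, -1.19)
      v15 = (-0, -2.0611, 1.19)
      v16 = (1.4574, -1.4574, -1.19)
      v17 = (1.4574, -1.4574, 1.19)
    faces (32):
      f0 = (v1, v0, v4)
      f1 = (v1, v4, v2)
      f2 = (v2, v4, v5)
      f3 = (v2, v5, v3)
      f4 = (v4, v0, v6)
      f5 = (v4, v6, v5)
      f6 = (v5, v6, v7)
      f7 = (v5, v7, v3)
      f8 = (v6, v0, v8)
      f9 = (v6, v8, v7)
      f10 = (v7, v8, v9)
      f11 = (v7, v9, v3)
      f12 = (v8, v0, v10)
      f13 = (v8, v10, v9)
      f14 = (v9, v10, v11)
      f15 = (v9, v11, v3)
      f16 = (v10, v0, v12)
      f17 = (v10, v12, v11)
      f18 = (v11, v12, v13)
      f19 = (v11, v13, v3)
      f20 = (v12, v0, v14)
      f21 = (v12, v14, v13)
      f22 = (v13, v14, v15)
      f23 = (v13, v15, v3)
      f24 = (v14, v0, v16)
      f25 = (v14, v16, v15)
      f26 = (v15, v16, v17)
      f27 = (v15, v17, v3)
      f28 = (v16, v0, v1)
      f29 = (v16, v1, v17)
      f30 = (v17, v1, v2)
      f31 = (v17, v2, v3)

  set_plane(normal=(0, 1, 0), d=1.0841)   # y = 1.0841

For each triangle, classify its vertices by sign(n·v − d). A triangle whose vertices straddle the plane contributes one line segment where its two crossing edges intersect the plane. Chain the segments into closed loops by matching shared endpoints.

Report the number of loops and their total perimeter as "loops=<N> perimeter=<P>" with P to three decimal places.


loops=1 perimeter=11.657

Straddling triangles (12 of 32):
  (v1,v0,v4) [--+] → (1.0841, 1.0841, -1.49481)–(1.61203, 1.0841, -1.19)  len=0.6096
  (v1,v4,v2) [-+-] → (1.61203, 1.0841, -1.19)–(1.61203, 1.0841, -0.580384)  len=0.6096
  (v2,v4,v5) [-++] → (1.61203, 1.0841, -0.580384)–(1.61203, 1.0841, 1.19)  len=1.7704
  (v2,v5,v3) [-+-] → (1.61203, 1.0841, 1.19)–(1.0841, 1.0841, 1.49481)  len=0.6096
  (v4,v0,v6) [+-+] → (1.0841, 1.0841, -1.49481)–(0, 1.0841, -1.75408)  len=1.1147
  (v5,v7,v3) [++-] → (0, 1.0841, 1.75408)–(1.0841, 1.0841, 1.49481)  len=1.1147
  (v6,v0,v8) [+-+] → (0, 1.0841, -1.75408)–(-1.0841, 1.0841, -1.49481)  len=1.1147
  (v7,v9,v3) [++-] → (-1.0841, 1.0841, 1.49481)–(0, 1.0841, 1.75408)  len=1.1147
  (v8,v0,v10) [+--] → (-1.0841, 1.0841, -1.49481)–(-1.61203, 1.0841, -1.19)  len=0.6096
  (v8,v10,v9) [+-+] → (-1.61203, 1.0841, -1.19)–(-1.61203, 1.0841, 0.580384)  len=1.7704
  (v9,v10,v11) [+--] → (-1.61203, 1.0841, 0.580384)–(-1.61203, 1.0841, 1.19)  len=0.6096
  (v9,v11,v3) [+--] → (-1.61203, 1.0841, 1.19)–(-1.0841, 1.0841, 1.49481)  len=0.6096

Chained into 1 loop(s):
  loop 1: 12 segments, perimeter = 11.6571
Total perimeter = 11.657


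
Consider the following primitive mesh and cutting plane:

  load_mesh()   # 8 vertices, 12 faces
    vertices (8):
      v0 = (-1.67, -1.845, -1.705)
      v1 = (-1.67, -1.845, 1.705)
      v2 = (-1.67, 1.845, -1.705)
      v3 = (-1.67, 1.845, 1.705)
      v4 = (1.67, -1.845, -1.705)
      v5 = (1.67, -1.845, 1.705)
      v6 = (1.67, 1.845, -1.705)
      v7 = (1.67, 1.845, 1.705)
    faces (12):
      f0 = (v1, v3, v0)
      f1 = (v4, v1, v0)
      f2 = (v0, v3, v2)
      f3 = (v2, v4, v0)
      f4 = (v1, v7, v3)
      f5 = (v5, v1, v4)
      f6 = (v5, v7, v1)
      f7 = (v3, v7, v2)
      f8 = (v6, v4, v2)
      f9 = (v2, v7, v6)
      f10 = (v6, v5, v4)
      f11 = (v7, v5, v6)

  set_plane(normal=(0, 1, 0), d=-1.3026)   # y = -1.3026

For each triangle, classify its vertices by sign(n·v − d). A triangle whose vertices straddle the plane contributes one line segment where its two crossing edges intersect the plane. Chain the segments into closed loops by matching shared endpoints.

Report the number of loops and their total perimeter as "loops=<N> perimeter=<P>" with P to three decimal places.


loops=1 perimeter=13.500

Straddling triangles (8 of 12):
  (v1,v3,v0) [-+-] → (-1.67, -1.3026, 1.705)–(-1.67, -1.3026, -1.20376)  len=2.9088
  (v0,v3,v2) [-++] → (-1.67, -1.3026, -1.20376)–(-1.67, -1.3026, -1.705)  len=0.5012
  (v2,v4,v0) [+--] → (1.17905, -1.3026, -1.705)–(-1.67, -1.3026, -1.705)  len=2.8490
  (v1,v7,v3) [-++] → (-1.17905, -1.3026, 1.705)–(-1.67, -1.3026, 1.705)  len=0.4910
  (v5,v7,v1) [-+-] → (1.67, -1.3026, 1.705)–(-1.17905, -1.3026, 1.705)  len=2.8490
  (v6,v4,v2) [+-+] → (1.67, -1.3026, -1.705)–(1.17905, -1.3026, -1.705)  len=0.4910
  (v6,v5,v4) [+--] → (1.67, -1.3026, 1.20376)–(1.67, -1.3026, -1.705)  len=2.9088
  (v7,v5,v6) [+-+] → (1.67, -1.3026, 1.705)–(1.67, -1.3026, 1.20376)  len=0.5012

Chained into 1 loop(s):
  loop 1: 8 segments, perimeter = 13.5000
Total perimeter = 13.500


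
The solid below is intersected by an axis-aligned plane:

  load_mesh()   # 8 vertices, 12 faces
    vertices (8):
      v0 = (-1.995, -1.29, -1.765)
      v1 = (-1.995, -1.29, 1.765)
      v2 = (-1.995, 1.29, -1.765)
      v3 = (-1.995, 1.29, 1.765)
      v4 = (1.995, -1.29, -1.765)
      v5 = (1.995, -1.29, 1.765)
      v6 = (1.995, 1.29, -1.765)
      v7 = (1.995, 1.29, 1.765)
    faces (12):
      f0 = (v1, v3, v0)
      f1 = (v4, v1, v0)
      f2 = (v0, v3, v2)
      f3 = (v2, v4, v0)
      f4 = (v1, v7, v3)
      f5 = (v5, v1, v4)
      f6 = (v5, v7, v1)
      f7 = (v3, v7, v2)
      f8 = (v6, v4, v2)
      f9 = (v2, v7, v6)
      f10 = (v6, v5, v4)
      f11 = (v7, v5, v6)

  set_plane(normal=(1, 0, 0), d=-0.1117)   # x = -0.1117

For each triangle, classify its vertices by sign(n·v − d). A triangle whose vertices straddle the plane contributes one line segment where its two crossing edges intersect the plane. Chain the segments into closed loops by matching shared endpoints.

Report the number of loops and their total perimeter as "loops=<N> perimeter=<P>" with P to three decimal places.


Straddling triangles (8 of 12):
  (v4,v1,v0) [+--] → (-0.1117, -1.29, 0.0988223)–(-0.1117, -1.29, -1.765)  len=1.8638
  (v2,v4,v0) [-+-] → (-0.1117, 0.0722271, -1.765)–(-0.1117, -1.29, -1.765)  len=1.3622
  (v1,v7,v3) [-+-] → (-0.1117, -0.0722271, 1.765)–(-0.1117, 1.29, 1.765)  len=1.3622
  (v5,v1,v4) [+-+] → (-0.1117, -1.29, 1.765)–(-0.1117, -1.29, 0.0988223)  len=1.6662
  (v5,v7,v1) [++-] → (-0.1117, -0.0722271, 1.765)–(-0.1117, -1.29, 1.765)  len=1.2178
  (v3,v7,v2) [-+-] → (-0.1117, 1.29, 1.765)–(-0.1117, 1.29, -0.0988223)  len=1.8638
  (v6,v4,v2) [++-] → (-0.1117, 0.0722271, -1.765)–(-0.1117, 1.29, -1.765)  len=1.2178
  (v2,v7,v6) [-++] → (-0.1117, 1.29, -0.0988223)–(-0.1117, 1.29, -1.765)  len=1.6662

Chained into 1 loop(s):
  loop 1: 8 segments, perimeter = 12.2200
Total perimeter = 12.220

loops=1 perimeter=12.220


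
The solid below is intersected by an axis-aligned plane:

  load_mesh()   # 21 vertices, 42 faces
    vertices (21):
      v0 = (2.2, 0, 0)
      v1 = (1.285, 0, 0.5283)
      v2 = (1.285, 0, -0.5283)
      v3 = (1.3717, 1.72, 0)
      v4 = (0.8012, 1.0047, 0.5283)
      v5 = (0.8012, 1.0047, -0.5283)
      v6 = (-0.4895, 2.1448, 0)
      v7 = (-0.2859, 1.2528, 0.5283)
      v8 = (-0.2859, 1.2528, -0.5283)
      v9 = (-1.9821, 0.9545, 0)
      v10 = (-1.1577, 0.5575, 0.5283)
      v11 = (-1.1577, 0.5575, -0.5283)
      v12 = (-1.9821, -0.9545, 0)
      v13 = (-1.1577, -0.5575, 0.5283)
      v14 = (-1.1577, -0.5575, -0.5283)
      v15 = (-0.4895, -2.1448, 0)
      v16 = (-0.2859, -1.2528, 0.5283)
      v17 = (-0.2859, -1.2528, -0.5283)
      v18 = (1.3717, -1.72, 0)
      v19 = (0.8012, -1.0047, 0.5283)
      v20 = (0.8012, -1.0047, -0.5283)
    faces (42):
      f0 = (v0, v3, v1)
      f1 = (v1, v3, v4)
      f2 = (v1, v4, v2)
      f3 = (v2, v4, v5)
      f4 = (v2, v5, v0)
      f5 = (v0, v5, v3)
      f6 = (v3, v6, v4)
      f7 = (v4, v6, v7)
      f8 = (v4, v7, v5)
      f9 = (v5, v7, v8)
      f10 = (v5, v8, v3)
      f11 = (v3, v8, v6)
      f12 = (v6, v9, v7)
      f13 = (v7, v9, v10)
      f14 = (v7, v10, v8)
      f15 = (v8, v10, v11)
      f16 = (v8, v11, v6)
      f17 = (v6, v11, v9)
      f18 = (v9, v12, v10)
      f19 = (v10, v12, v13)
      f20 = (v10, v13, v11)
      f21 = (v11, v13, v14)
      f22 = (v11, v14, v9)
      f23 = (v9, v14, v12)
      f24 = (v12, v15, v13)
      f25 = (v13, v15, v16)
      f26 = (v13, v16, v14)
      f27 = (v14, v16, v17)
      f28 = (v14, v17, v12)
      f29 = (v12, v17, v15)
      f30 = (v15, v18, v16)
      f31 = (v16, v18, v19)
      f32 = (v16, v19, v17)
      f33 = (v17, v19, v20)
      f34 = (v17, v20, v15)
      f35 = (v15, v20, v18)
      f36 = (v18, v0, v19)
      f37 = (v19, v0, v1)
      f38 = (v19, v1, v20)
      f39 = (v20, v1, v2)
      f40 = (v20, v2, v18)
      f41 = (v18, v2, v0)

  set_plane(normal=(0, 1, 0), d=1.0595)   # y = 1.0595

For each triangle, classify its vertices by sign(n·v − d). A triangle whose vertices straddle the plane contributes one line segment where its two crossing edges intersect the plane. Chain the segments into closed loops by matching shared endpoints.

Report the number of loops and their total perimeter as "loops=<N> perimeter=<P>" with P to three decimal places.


loops=2 perimeter=7.485

Straddling triangles (14 of 42):
  (v0,v3,v1) [-+-] → (1.68978, 1.0595, 0)–(1.33841, 1.0595, 0.202873)  len=0.4057
  (v1,v3,v4) [-+-] → (1.33841, 1.0595, 0.202873)–(0.844907, 1.0595, 0.487826)  len=0.5699
  (v0,v5,v3) [--+] → (0.844907, 1.0595, -0.487826)–(1.68978, 1.0595, 0)  len=0.9756
  (v3,v6,v4) [++-] → (0.739161, 1.0595, 0.502907)–(0.844907, 1.0595, 0.487826)  len=0.1068
  (v4,v6,v7) [-++] → (0.739161, 1.0595, 0.502907)–(0.561083, 1.0595, 0.5283)  len=0.1799
  (v4,v7,v5) [-+-] → (0.561083, 1.0595, 0.5283)–(0.561083, 1.0595, -0.29492)  len=0.8232
  (v5,v7,v8) [-++] → (0.561083, 1.0595, -0.29492)–(0.561083, 1.0595, -0.5283)  len=0.2334
  (v5,v8,v3) [-++] → (0.561083, 1.0595, -0.5283)–(0.844907, 1.0595, -0.487826)  len=0.2867
  (v6,v9,v7) [+-+] → (-1.85043, 1.0595, 0)–(-1.38505, 1.0595, 0.185959)  len=0.5012
  (v7,v9,v10) [+--] → (-1.38505, 1.0595, 0.185959)–(-0.528269, 1.0595, 0.5283)  len=0.9226
  (v7,v10,v8) [+-+] → (-0.528269, 1.0595, 0.5283)–(-0.528269, 1.0595, -0.234555)  len=0.7629
  (v8,v10,v11) [+--] → (-0.528269, 1.0595, -0.234555)–(-0.528269, 1.0595, -0.5283)  len=0.2937
  (v8,v11,v6) [+-+] → (-0.528269, 1.0595, -0.5283)–(-0.946375, 1.0595, -0.36122)  len=0.4503
  (v6,v11,v9) [+--] → (-0.946375, 1.0595, -0.36122)–(-1.85043, 1.0595, 0)  len=0.9736

Chained into 2 loop(s):
  loop 1: 8 segments, perimeter = 3.5812
  loop 2: 6 segments, perimeter = 3.9042
Total perimeter = 7.485


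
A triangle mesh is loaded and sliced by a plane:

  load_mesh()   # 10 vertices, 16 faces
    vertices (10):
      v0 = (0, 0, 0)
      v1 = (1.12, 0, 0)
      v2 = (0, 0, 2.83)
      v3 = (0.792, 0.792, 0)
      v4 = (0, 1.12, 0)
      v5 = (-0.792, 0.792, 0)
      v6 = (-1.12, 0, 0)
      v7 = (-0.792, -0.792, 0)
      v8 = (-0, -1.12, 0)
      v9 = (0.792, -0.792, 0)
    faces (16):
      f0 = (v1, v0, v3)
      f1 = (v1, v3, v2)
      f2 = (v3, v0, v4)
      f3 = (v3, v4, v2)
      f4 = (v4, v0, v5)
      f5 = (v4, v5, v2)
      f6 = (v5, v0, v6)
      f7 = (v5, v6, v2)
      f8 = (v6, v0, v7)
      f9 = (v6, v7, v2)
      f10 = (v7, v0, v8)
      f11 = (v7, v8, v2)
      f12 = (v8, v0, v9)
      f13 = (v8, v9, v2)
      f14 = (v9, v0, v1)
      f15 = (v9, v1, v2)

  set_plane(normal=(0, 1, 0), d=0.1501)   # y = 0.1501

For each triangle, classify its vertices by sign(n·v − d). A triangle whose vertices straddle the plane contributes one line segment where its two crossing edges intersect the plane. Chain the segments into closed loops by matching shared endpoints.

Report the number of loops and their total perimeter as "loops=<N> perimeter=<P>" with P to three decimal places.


Straddling triangles (8 of 16):
  (v1,v0,v3) [--+] → (0.1501, 0.1501, 0)–(1.05784, 0.1501, 0)  len=0.9077
  (v1,v3,v2) [-+-] → (1.05784, 0.1501, 0)–(0.1501, 0.1501, 2.29366)  len=2.4667
  (v3,v0,v4) [+-+] → (0.1501, 0.1501, 0)–(0, 0.1501, 0)  len=0.1501
  (v3,v4,v2) [++-] → (0, 0.1501, 2.45073)–(0.1501, 0.1501, 2.29366)  len=0.2173
  (v4,v0,v5) [+-+] → (0, 0.1501, 0)–(-0.1501, 0.1501, 0)  len=0.1501
  (v4,v5,v2) [++-] → (-0.1501, 0.1501, 2.29366)–(0, 0.1501, 2.45073)  len=0.2173
  (v5,v0,v6) [+--] → (-0.1501, 0.1501, 0)–(-1.05784, 0.1501, 0)  len=0.9077
  (v5,v6,v2) [+--] → (-1.05784, 0.1501, 0)–(-0.1501, 0.1501, 2.29366)  len=2.4667

Chained into 1 loop(s):
  loop 1: 8 segments, perimeter = 7.4837
Total perimeter = 7.484

loops=1 perimeter=7.484


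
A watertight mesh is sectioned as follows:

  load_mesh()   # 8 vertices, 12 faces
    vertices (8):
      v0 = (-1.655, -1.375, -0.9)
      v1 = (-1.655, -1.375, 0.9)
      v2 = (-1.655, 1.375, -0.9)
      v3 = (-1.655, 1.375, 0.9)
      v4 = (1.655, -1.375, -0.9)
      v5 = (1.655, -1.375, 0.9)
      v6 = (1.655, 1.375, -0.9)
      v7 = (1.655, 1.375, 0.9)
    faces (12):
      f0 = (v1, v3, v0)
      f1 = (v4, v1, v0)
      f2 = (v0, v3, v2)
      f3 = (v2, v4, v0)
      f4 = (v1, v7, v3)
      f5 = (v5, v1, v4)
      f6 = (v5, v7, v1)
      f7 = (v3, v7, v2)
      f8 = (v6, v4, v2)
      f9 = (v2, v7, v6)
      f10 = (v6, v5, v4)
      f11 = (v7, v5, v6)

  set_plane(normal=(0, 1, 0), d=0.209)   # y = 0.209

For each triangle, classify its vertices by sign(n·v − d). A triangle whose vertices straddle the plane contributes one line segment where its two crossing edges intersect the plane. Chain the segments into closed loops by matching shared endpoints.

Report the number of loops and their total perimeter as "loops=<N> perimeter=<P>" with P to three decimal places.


Straddling triangles (8 of 12):
  (v1,v3,v0) [-+-] → (-1.655, 0.209, 0.9)–(-1.655, 0.209, 0.1368)  len=0.7632
  (v0,v3,v2) [-++] → (-1.655, 0.209, 0.1368)–(-1.655, 0.209, -0.9)  len=1.0368
  (v2,v4,v0) [+--] → (-0.25156, 0.209, -0.9)–(-1.655, 0.209, -0.9)  len=1.4034
  (v1,v7,v3) [-++] → (0.25156, 0.209, 0.9)–(-1.655, 0.209, 0.9)  len=1.9066
  (v5,v7,v1) [-+-] → (1.655, 0.209, 0.9)–(0.25156, 0.209, 0.9)  len=1.4034
  (v6,v4,v2) [+-+] → (1.655, 0.209, -0.9)–(-0.25156, 0.209, -0.9)  len=1.9066
  (v6,v5,v4) [+--] → (1.655, 0.209, -0.1368)–(1.655, 0.209, -0.9)  len=0.7632
  (v7,v5,v6) [+-+] → (1.655, 0.209, 0.9)–(1.655, 0.209, -0.1368)  len=1.0368

Chained into 1 loop(s):
  loop 1: 8 segments, perimeter = 10.2200
Total perimeter = 10.220

loops=1 perimeter=10.220


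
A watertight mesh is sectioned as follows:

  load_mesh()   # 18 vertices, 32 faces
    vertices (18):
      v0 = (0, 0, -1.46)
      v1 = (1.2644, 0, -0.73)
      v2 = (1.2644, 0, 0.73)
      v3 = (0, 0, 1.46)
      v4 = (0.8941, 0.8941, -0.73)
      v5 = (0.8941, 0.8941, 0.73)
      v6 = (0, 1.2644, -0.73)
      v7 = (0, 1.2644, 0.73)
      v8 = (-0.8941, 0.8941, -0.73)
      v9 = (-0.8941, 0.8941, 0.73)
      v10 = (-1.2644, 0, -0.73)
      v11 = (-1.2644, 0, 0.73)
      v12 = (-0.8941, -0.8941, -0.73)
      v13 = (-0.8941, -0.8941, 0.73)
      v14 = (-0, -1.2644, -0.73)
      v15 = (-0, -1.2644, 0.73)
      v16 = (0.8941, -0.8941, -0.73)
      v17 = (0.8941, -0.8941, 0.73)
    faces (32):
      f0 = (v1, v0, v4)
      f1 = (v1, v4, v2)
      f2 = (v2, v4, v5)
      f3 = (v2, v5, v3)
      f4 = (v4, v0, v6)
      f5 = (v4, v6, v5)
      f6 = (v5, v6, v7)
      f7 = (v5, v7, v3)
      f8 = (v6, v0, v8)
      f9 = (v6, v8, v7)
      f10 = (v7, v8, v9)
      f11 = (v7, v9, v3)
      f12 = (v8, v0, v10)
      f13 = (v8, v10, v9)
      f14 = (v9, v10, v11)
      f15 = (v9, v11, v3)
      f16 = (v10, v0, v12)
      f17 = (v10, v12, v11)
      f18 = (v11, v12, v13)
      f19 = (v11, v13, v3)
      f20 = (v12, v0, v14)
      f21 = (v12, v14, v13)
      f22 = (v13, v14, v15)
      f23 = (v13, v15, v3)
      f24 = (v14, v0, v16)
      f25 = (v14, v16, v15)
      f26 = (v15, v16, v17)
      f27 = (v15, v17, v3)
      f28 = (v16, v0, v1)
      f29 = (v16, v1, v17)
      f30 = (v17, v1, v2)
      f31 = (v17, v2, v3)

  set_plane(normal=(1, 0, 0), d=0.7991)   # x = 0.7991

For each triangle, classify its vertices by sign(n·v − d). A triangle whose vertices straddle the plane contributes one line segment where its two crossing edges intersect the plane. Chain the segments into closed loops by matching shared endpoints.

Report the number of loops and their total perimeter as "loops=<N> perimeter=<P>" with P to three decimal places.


Straddling triangles (12 of 32):
  (v1,v0,v4) [+-+] → (0.7991, 0, -0.99864)–(0.7991, 0.7991, -0.807564)  len=0.8216
  (v2,v5,v3) [++-] → (0.7991, 0.7991, 0.807564)–(0.7991, 0, 0.99864)  len=0.8216
  (v4,v0,v6) [+--] → (0.7991, 0.7991, -0.807564)–(0.7991, 0.933445, -0.73)  len=0.1551
  (v4,v6,v5) [+-+] → (0.7991, 0.933445, -0.73)–(0.7991, 0.933445, 0.574872)  len=1.3049
  (v5,v6,v7) [+--] → (0.7991, 0.933445, 0.574872)–(0.7991, 0.933445, 0.73)  len=0.1551
  (v5,v7,v3) [+--] → (0.7991, 0.933445, 0.73)–(0.7991, 0.7991, 0.807564)  len=0.1551
  (v14,v0,v16) [--+] → (0.7991, -0.7991, -0.807564)–(0.7991, -0.933445, -0.73)  len=0.1551
  (v14,v16,v15) [-+-] → (0.7991, -0.933445, -0.73)–(0.7991, -0.933445, -0.574872)  len=0.1551
  (v15,v16,v17) [-++] → (0.7991, -0.933445, -0.574872)–(0.7991, -0.933445, 0.73)  len=1.3049
  (v15,v17,v3) [-+-] → (0.7991, -0.933445, 0.73)–(0.7991, -0.7991, 0.807564)  len=0.1551
  (v16,v0,v1) [+-+] → (0.7991, -0.7991, -0.807564)–(0.7991, 0, -0.99864)  len=0.8216
  (v17,v2,v3) [++-] → (0.7991, 0, 0.99864)–(0.7991, -0.7991, 0.807564)  len=0.8216

Chained into 1 loop(s):
  loop 1: 12 segments, perimeter = 6.8270
Total perimeter = 6.827

loops=1 perimeter=6.827


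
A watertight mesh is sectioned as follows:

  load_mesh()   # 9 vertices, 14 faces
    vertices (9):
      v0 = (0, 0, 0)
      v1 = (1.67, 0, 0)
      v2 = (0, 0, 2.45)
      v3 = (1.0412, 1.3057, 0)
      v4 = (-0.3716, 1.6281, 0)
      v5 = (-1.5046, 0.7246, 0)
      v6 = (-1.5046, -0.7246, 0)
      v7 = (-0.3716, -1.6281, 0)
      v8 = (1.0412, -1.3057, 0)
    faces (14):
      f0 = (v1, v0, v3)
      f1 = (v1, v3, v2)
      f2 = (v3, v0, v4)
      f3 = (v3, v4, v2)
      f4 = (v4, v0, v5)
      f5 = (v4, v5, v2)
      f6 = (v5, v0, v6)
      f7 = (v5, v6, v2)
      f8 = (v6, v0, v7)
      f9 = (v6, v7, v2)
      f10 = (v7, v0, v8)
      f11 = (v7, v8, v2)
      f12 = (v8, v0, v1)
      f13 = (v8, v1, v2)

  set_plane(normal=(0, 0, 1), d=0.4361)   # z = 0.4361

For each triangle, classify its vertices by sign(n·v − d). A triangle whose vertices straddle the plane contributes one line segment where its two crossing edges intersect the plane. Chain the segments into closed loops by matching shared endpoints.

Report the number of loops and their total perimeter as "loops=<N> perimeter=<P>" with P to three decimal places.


Straddling triangles (7 of 14):
  (v1,v3,v2) [--+] → (0.855866, 1.07329, 0.4361)–(1.37274, 0, 0.4361)  len=1.1913
  (v3,v4,v2) [--+] → (-0.305455, 1.3383, 0.4361)–(0.855866, 1.07329, 0.4361)  len=1.1912
  (v4,v5,v2) [--+] → (-1.23678, 0.595621, 0.4361)–(-0.305455, 1.3383, 0.4361)  len=1.1912
  (v5,v6,v2) [--+] → (-1.23678, -0.595621, 0.4361)–(-1.23678, 0.595621, 0.4361)  len=1.1912
  (v6,v7,v2) [--+] → (-0.305455, -1.3383, 0.4361)–(-1.23678, -0.595621, 0.4361)  len=1.1912
  (v7,v8,v2) [--+] → (0.855866, -1.07329, 0.4361)–(-0.305455, -1.3383, 0.4361)  len=1.1912
  (v8,v1,v2) [--+] → (1.37274, 0, 0.4361)–(0.855866, -1.07329, 0.4361)  len=1.1913

Chained into 1 loop(s):
  loop 1: 7 segments, perimeter = 8.3385
Total perimeter = 8.338

loops=1 perimeter=8.338


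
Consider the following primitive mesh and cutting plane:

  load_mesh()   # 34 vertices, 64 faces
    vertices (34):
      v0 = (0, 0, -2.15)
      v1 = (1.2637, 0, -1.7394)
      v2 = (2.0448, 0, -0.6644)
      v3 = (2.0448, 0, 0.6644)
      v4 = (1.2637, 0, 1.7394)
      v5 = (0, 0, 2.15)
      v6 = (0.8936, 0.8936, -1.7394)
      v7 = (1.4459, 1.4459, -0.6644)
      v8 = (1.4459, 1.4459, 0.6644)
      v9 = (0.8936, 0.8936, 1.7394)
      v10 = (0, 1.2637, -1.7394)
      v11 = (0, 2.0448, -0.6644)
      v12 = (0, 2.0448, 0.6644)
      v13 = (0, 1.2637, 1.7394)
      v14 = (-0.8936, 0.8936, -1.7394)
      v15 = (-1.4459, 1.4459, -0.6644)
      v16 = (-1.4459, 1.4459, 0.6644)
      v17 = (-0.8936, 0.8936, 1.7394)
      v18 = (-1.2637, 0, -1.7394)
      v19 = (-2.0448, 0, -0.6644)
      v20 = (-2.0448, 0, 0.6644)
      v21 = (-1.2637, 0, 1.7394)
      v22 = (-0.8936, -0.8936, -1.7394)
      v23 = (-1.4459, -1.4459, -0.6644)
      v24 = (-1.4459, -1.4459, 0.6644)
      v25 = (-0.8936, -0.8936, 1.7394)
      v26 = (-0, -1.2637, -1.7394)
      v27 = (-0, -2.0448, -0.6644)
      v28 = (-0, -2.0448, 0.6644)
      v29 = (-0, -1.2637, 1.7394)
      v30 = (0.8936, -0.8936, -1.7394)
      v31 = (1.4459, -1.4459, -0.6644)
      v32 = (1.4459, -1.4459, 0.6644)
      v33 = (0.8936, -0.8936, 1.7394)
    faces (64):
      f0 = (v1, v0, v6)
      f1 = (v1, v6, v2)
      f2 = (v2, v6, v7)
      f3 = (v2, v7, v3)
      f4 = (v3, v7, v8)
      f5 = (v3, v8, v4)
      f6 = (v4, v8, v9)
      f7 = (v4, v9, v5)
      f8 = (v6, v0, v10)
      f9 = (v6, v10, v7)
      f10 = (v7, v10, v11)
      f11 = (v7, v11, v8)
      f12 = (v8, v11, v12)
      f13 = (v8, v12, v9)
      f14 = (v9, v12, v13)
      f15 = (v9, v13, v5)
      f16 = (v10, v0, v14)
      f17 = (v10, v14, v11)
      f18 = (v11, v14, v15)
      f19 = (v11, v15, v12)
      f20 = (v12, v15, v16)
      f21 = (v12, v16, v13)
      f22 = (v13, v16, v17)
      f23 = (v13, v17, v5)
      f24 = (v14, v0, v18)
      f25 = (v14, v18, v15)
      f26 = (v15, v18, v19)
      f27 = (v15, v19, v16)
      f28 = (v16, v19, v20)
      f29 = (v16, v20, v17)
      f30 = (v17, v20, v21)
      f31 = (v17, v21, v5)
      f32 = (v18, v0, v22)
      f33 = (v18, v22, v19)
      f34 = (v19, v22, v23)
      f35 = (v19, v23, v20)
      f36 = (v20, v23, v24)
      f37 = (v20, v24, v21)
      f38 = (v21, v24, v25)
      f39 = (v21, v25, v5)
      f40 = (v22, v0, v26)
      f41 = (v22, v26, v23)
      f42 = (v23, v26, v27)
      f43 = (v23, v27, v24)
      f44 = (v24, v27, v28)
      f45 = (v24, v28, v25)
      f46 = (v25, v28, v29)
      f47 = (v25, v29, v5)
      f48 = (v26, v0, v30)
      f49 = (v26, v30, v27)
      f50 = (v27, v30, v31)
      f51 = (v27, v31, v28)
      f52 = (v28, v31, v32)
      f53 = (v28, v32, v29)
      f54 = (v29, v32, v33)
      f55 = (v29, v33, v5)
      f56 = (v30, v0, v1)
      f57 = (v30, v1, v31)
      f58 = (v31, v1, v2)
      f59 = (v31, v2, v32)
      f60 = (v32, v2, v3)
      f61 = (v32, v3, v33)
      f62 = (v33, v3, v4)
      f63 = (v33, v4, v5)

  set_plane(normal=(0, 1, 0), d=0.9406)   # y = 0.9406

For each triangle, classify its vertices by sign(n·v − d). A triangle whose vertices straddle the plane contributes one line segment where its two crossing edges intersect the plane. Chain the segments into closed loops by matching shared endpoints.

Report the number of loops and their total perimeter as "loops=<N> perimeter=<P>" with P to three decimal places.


loops=1 perimeter=11.408

Straddling triangles (20 of 64):
  (v2,v6,v7) [--+] → (0.9406, 0.9406, -1.64792)–(1.6552, 0.9406, -0.6644)  len=1.2157
  (v2,v7,v3) [-+-] → (1.6552, 0.9406, -0.6644)–(1.6552, 0.9406, -0.200023)  len=0.4644
  (v3,v7,v8) [-++] → (1.6552, 0.9406, -0.200023)–(1.6552, 0.9406, 0.6644)  len=0.8644
  (v3,v8,v4) [-+-] → (1.6552, 0.9406, 0.6644)–(1.38223, 0.9406, 1.04008)  len=0.4644
  (v4,v8,v9) [-+-] → (1.38223, 0.9406, 1.04008)–(0.9406, 0.9406, 1.64792)  len=0.7513
  (v6,v0,v10) [--+] → (0, 0.9406, -1.84438)–(0.780119, 0.9406, -1.7394)  len=0.7872
  (v6,v10,v7) [-++] → (0.780119, 0.9406, -1.7394)–(0.9406, 0.9406, -1.64792)  len=0.1847
  (v8,v12,v9) [++-] → (0.857117, 0.9406, 1.69551)–(0.9406, 0.9406, 1.64792)  len=0.0961
  (v9,v12,v13) [-++] → (0.857117, 0.9406, 1.69551)–(0.780119, 0.9406, 1.7394)  len=0.0886
  (v9,v13,v5) [-+-] → (0.780119, 0.9406, 1.7394)–(0, 0.9406, 1.84438)  len=0.7872
  (v10,v0,v14) [+--] → (0, 0.9406, -1.84438)–(-0.780119, 0.9406, -1.7394)  len=0.7872
  (v10,v14,v11) [+-+] → (-0.780119, 0.9406, -1.7394)–(-0.857117, 0.9406, -1.69551)  len=0.0886
  (v11,v14,v15) [+-+] → (-0.857117, 0.9406, -1.69551)–(-0.9406, 0.9406, -1.64792)  len=0.0961
  (v13,v16,v17) [++-] → (-0.9406, 0.9406, 1.64792)–(-0.780119, 0.9406, 1.7394)  len=0.1847
  (v13,v17,v5) [+--] → (-0.780119, 0.9406, 1.7394)–(0, 0.9406, 1.84438)  len=0.7872
  (v14,v18,v15) [--+] → (-1.38223, 0.9406, -1.04008)–(-0.9406, 0.9406, -1.64792)  len=0.7513
  (v15,v18,v19) [+--] → (-1.38223, 0.9406, -1.04008)–(-1.6552, 0.9406, -0.6644)  len=0.4644
  (v15,v19,v16) [+-+] → (-1.6552, 0.9406, -0.6644)–(-1.6552, 0.9406, 0.200023)  len=0.8644
  (v16,v19,v20) [+--] → (-1.6552, 0.9406, 0.200023)–(-1.6552, 0.9406, 0.6644)  len=0.4644
  (v16,v20,v17) [+--] → (-1.6552, 0.9406, 0.6644)–(-0.9406, 0.9406, 1.64792)  len=1.2157

Chained into 1 loop(s):
  loop 1: 20 segments, perimeter = 11.4080
Total perimeter = 11.408


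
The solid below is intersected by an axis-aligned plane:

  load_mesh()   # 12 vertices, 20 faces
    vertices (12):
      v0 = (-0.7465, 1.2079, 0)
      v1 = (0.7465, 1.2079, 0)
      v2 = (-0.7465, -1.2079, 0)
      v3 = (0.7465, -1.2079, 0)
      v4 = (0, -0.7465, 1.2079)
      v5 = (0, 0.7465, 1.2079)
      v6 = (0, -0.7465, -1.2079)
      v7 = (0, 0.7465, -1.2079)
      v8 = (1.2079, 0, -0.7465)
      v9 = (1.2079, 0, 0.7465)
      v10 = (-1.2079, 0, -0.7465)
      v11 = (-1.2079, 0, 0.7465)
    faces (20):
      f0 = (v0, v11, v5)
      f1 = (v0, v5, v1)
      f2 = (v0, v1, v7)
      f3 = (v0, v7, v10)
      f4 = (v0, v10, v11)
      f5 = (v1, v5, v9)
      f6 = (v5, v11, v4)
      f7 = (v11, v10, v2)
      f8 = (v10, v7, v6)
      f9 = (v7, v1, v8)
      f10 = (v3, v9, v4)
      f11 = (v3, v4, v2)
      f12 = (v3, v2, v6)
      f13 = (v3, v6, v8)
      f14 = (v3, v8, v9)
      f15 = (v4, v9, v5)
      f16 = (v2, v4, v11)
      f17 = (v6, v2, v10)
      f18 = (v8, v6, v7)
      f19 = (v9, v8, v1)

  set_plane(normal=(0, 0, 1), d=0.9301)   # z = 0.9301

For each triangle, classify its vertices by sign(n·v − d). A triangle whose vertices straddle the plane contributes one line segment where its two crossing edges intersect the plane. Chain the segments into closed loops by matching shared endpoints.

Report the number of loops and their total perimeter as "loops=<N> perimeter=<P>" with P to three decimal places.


Straddling triangles (8 of 20):
  (v0,v11,v5) [--+] → (-0.727253, 0.297047, 0.9301)–(-0.171684, 0.852616, 0.9301)  len=0.7857
  (v0,v5,v1) [-+-] → (-0.171684, 0.852616, 0.9301)–(0.171684, 0.852616, 0.9301)  len=0.3434
  (v1,v5,v9) [-+-] → (0.171684, 0.852616, 0.9301)–(0.727253, 0.297047, 0.9301)  len=0.7857
  (v5,v11,v4) [+-+] → (-0.727253, 0.297047, 0.9301)–(-0.727253, -0.297047, 0.9301)  len=0.5941
  (v3,v9,v4) [--+] → (0.727253, -0.297047, 0.9301)–(0.171684, -0.852616, 0.9301)  len=0.7857
  (v3,v4,v2) [-+-] → (0.171684, -0.852616, 0.9301)–(-0.171684, -0.852616, 0.9301)  len=0.3434
  (v4,v9,v5) [+-+] → (0.727253, -0.297047, 0.9301)–(0.727253, 0.297047, 0.9301)  len=0.5941
  (v2,v4,v11) [-+-] → (-0.171684, -0.852616, 0.9301)–(-0.727253, -0.297047, 0.9301)  len=0.7857

Chained into 1 loop(s):
  loop 1: 8 segments, perimeter = 5.0177
Total perimeter = 5.018

loops=1 perimeter=5.018


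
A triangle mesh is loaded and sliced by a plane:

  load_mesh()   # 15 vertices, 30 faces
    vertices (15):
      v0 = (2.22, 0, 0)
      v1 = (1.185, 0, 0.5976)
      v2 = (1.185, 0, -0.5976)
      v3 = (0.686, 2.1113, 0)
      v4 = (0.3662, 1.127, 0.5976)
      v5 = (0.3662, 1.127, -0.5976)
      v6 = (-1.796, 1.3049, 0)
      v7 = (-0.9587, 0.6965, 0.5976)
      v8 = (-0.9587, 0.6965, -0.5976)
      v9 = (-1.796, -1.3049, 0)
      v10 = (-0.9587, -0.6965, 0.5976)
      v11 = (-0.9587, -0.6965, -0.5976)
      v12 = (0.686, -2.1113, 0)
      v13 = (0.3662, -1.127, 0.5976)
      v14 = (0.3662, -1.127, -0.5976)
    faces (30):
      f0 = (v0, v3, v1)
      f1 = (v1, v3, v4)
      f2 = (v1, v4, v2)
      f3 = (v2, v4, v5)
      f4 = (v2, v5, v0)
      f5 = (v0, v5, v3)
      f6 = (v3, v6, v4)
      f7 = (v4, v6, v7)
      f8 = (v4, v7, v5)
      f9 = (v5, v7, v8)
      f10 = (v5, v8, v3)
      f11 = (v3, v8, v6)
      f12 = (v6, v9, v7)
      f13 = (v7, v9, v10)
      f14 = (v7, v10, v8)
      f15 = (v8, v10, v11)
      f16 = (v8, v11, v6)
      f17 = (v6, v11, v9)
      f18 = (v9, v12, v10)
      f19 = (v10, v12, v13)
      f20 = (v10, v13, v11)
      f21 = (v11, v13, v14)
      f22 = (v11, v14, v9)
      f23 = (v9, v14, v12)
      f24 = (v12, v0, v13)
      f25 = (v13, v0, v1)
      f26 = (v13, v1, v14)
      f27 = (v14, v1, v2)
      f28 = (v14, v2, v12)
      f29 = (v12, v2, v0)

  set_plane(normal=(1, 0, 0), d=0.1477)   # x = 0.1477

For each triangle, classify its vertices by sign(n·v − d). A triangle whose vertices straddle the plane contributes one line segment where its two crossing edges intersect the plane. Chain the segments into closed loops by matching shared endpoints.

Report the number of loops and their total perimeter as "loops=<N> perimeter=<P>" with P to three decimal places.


Straddling triangles (12 of 30):
  (v3,v6,v4) [+-+] → (0.1477, 1.93641, 0)–(0.1477, 1.14498, 0.53721)  len=0.9565
  (v4,v6,v7) [+--] → (0.1477, 1.14498, 0.53721)–(0.1477, 1.056, 0.5976)  len=0.1075
  (v4,v7,v5) [+-+] → (0.1477, 1.056, 0.5976)–(0.1477, 1.056, -0.40049)  len=0.9981
  (v5,v7,v8) [+--] → (0.1477, 1.056, -0.40049)–(0.1477, 1.056, -0.5976)  len=0.1971
  (v5,v8,v3) [+-+] → (0.1477, 1.056, -0.5976)–(0.1477, 1.64824, -0.195591)  len=0.7158
  (v3,v8,v6) [+--] → (0.1477, 1.64824, -0.195591)–(0.1477, 1.93641, 0)  len=0.3483
  (v9,v12,v10) [-+-] → (0.1477, -1.93641, 0)–(0.1477, -1.64824, 0.195591)  len=0.3483
  (v10,v12,v13) [-++] → (0.1477, -1.64824, 0.195591)–(0.1477, -1.056, 0.5976)  len=0.7158
  (v10,v13,v11) [-+-] → (0.1477, -1.056, 0.5976)–(0.1477, -1.056, 0.40049)  len=0.1971
  (v11,v13,v14) [-++] → (0.1477, -1.056, 0.40049)–(0.1477, -1.056, -0.5976)  len=0.9981
  (v11,v14,v9) [-+-] → (0.1477, -1.056, -0.5976)–(0.1477, -1.14498, -0.53721)  len=0.1075
  (v9,v14,v12) [-++] → (0.1477, -1.14498, -0.53721)–(0.1477, -1.93641, 0)  len=0.9565

Chained into 2 loop(s):
  loop 1: 6 segments, perimeter = 3.3233
  loop 2: 6 segments, perimeter = 3.3233
Total perimeter = 6.647

loops=2 perimeter=6.647
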